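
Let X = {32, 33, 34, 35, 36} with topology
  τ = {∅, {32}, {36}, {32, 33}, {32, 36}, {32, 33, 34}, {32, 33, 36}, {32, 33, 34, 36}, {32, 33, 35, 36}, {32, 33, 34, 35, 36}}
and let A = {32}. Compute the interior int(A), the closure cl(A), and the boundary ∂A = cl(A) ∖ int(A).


int(A) = {32}, cl(A) = {32, 33, 34, 35}, ∂A = {33, 34, 35}.

Closed sets in (X, τ) are complements of opens:
  closed(X, τ) = {∅, {34}, {35}, {34, 35}, {35, 36}, {33, 34, 35}, {34, 35, 36}, {32, 33, 34, 35}, {33, 34, 35, 36}, {32, 33, 34, 35, 36}}.
int(A) = ⋃ {U ∈ τ : U ⊆ A}. Opens contained in A: ∅, {32}.
Taking the union of these: int(A) = {32}.
cl(A) = ⋂ {C closed : A ⊆ C}. Closed sets containing A: {32, 33, 34, 35}, {32, 33, 34, 35, 36}.
Intersecting these: cl(A) = {32, 33, 34, 35}.
∂A = cl(A) ∖ int(A) = {32, 33, 34, 35} ∖ {32} = {33, 34, 35}.


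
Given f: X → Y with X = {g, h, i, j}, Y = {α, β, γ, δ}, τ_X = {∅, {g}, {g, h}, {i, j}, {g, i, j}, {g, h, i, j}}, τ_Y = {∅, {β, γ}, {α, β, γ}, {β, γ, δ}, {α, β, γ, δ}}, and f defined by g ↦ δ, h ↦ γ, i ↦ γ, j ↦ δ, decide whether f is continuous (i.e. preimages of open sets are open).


f is NOT continuous.

Compute f^{-1}(U) for each U ∈ τ_Y:
  U = ∅: f^{-1}(U) = ∅ ∈ τ_X ✓.
  U = {β, γ}: f^{-1}(U) = {h, i} ∉ τ_X ✗.
  U = {α, β, γ}: f^{-1}(U) = {h, i} ∉ τ_X ✗.
  U = {β, γ, δ}: f^{-1}(U) = {g, h, i, j} ∈ τ_X ✓.
  U = {α, β, γ, δ}: f^{-1}(U) = {g, h, i, j} ∈ τ_X ✓.
Found U = {β, γ} with f^{-1}(U) = {h, i} not in τ_X. Therefore f is NOT continuous.


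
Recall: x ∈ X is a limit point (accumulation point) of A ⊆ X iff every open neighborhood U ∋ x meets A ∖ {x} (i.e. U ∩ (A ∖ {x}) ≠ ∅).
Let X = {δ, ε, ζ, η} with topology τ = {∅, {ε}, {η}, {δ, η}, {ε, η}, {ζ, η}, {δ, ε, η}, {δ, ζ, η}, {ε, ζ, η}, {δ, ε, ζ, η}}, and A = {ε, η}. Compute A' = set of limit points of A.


A' = {δ, ζ}

For each x ∈ X, list the open sets U ∈ τ with x ∈ U, then check whether U ∩ (A ∖ {x}) ≠ ∅ for every such U.
  x = δ: opens ∋ x are {δ, η}, {δ, ε, η}, {δ, ζ, η}, {δ, ε, ζ, η}; each meets A ∖ {δ}, so x IS a limit point.
  x = ε: open {ε} ∋ x has {ε} ∩ (A ∖ {ε}) = ∅, so x is NOT a limit point.
  x = ζ: opens ∋ x are {ζ, η}, {δ, ζ, η}, {ε, ζ, η}, {δ, ε, ζ, η}; each meets A ∖ {ζ}, so x IS a limit point.
  x = η: open {η} ∋ x has {η} ∩ (A ∖ {η}) = ∅, so x is NOT a limit point.
Collecting: A' = {δ, ζ}.


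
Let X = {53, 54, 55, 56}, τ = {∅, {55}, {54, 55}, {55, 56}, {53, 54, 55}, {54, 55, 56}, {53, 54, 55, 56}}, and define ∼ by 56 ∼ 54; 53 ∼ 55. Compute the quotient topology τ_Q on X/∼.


X/∼ = {[53=55], [54=56]}; |τ_Q| = 2.

Equivalence classes: [53=55], [54=56].
Quotient map π: X → X/∼ sends 53 ↦ [53=55], 54 ↦ [54=56], 55 ↦ [53=55], 56 ↦ [54=56].
For each subset V ⊆ X/∼, compute π^{-1}(V) ⊆ X and check whether π^{-1}(V) ∈ τ. V is open in τ_Q iff π^{-1}(V) ∈ τ.
  V = {}: π^{-1}(V) = ∅ ∈ τ ✓.
  V = {[53=55]}: π^{-1}(V) = {53, 55} ∉ τ ✗.
  V = {[54=56]}: π^{-1}(V) = {54, 56} ∉ τ ✗.
  V = {[53=55], [54=56]}: π^{-1}(V) = {53, 54, 55, 56} ∈ τ ✓.
Open sets in the quotient: τ_Q = {{}, {[53=55], [54=56]}} (2 elements).


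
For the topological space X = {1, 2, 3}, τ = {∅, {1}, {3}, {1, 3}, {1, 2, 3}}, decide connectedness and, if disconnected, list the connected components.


(X, τ) is connected.

Find clopen sets (U ∈ τ with X ∖ U ∈ τ):
  U = ∅, X ∖ U = {1, 2, 3} — both open, so U is clopen.
  U = {1, 2, 3}, X ∖ U = ∅ — both open, so U is clopen.
Only trivial clopens (∅ and X) exist, so (X, τ) is connected.
Compute connected components by grouping points that agree on all clopens:
  component: {1, 2, 3}


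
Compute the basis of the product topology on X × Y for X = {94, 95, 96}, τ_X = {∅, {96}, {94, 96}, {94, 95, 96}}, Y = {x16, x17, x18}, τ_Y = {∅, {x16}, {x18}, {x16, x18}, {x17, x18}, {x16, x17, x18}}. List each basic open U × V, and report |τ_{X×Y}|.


Basis B = {∅ × ∅, {96} × {x16}, {96} × {x18}, {94, 96} × {x16}, {94, 96} × {x18}, {96} × {x16, x18}, {96} × {x17, x18}, {94, 95, 96} × {x16}, {94, 95, 96} × {x18}, {96} × {x16, x17, x18}, {94, 96} × {x16, x18}, {94, 96} × {x17, x18}, {94, 96} × {x16, x17, x18}, {94, 95, 96} × {x16, x18}, {94, 95, 96} × {x17, x18}, {94, 95, 96} × {x16, x17, x18}}; |τ_{X×Y}| = 40.

Enumerate products U × V with U ∈ τ_X, V ∈ τ_Y (deduplicated):
  ∅ × ∅ = {} (∅)
  {96} × {x16} = {(96,x16)}
  {96} × {x18} = {(96,x18)}
  {94, 96} × {x16} = {(94,x16), (96,x16)}
  {94, 96} × {x18} = {(94,x18), (96,x18)}
  {96} × {x16, x18} = {(96,x16), (96,x18)}
  {96} × {x17, x18} = {(96,x17), (96,x18)}
  {94, 95, 96} × {x16} = {(94,x16), (95,x16), (96,x16)}
  {94, 95, 96} × {x18} = {(94,x18), (95,x18), (96,x18)}
  {96} × {x16, x17, x18} = {(96,x16), (96,x17), (96,x18)}
  {94, 96} × {x16, x18} = {(94,x16), (94,x18), (96,x16), (96,x18)}
  {94, 96} × {x17, x18} = {(94,x17), (94,x18), (96,x17), (96,x18)}
  {94, 96} × {x16, x17, x18} = {(94,x16), (94,x17), (94,x18), (96,x16), (96,x17), (96,x18)}
  {94, 95, 96} × {x16, x18} = {(94,x16), (94,x18), (95,x16), (95,x18), (96,x16), (96,x18)}
  {94, 95, 96} × {x17, x18} = {(94,x17), (94,x18), (95,x17), (95,x18), (96,x17), (96,x18)}
  {94, 95, 96} × {x16, x17, x18} = {(94,x16), (94,x17), (94,x18), (95,x16), (95,x17), (95,x18), (96,x16), (96,x17), (96,x18)}
These 16 distinct sets form the basis B.
Close under arbitrary unions to get τ_{X×Y}; counting gives |τ_{X×Y}| = 40.


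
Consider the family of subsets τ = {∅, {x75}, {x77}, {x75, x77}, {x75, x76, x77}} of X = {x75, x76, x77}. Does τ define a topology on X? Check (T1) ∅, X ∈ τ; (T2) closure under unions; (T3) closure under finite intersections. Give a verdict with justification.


τ IS a topology on X.

Axiom (T1): ∅ ∈ τ? Yes; X ∈ τ? Yes.
Axiom (T2/T3): check pairwise unions and intersections of members of τ.
All pairwise intersections and unions checked — each lies in τ. Therefore τ satisfies (T1), (T2), (T3): it IS a topology on X.


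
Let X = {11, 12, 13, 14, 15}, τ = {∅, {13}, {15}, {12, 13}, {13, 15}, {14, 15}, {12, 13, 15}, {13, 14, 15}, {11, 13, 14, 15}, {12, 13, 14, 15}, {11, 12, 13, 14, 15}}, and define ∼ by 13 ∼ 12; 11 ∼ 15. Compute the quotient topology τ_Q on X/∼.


X/∼ = {[11=15], [12=13], [14]}; |τ_Q| = 3.

Equivalence classes: [11=15], [12=13], [14].
Quotient map π: X → X/∼ sends 11 ↦ [11=15], 12 ↦ [12=13], 13 ↦ [12=13], 14 ↦ [14], 15 ↦ [11=15].
For each subset V ⊆ X/∼, compute π^{-1}(V) ⊆ X and check whether π^{-1}(V) ∈ τ. V is open in τ_Q iff π^{-1}(V) ∈ τ.
  V = {}: π^{-1}(V) = ∅ ∈ τ ✓.
  V = {[11=15]}: π^{-1}(V) = {11, 15} ∉ τ ✗.
  V = {[12=13]}: π^{-1}(V) = {12, 13} ∈ τ ✓.
  V = {[11=15], [12=13]}: π^{-1}(V) = {11, 12, 13, 15} ∉ τ ✗.
  V = {[14]}: π^{-1}(V) = {14} ∉ τ ✗.
  V = {[11=15], [14]}: π^{-1}(V) = {11, 14, 15} ∉ τ ✗.
  V = {[12=13], [14]}: π^{-1}(V) = {12, 13, 14} ∉ τ ✗.
  V = {[11=15], [12=13], [14]}: π^{-1}(V) = {11, 12, 13, 14, 15} ∈ τ ✓.
Open sets in the quotient: τ_Q = {{}, {[12=13]}, {[11=15], [12=13], [14]}} (3 elements).


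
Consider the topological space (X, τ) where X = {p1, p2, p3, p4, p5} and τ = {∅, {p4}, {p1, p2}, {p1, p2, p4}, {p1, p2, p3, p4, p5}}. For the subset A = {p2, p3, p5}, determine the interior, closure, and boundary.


int(A) = ∅, cl(A) = {p1, p2, p3, p5}, ∂A = {p1, p2, p3, p5}.

Closed sets in (X, τ) are complements of opens:
  closed(X, τ) = {∅, {p3, p5}, {p3, p4, p5}, {p1, p2, p3, p5}, {p1, p2, p3, p4, p5}}.
int(A) = ⋃ {U ∈ τ : U ⊆ A}. Opens contained in A: ∅.
Taking the union of these: int(A) = ∅.
cl(A) = ⋂ {C closed : A ⊆ C}. Closed sets containing A: {p1, p2, p3, p5}, {p1, p2, p3, p4, p5}.
Intersecting these: cl(A) = {p1, p2, p3, p5}.
∂A = cl(A) ∖ int(A) = {p1, p2, p3, p5} ∖ ∅ = {p1, p2, p3, p5}.


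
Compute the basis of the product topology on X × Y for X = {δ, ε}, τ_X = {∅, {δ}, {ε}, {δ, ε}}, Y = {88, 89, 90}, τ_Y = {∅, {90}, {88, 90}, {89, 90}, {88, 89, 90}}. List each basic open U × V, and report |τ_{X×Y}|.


Basis B = {∅ × ∅, {δ} × {90}, {ε} × {90}, {δ} × {88, 90}, {δ} × {89, 90}, {δ, ε} × {90}, {ε} × {88, 90}, {ε} × {89, 90}, {δ} × {88, 89, 90}, {ε} × {88, 89, 90}, {δ, ε} × {88, 90}, {δ, ε} × {89, 90}, {δ, ε} × {88, 89, 90}}; |τ_{X×Y}| = 25.

Enumerate products U × V with U ∈ τ_X, V ∈ τ_Y (deduplicated):
  ∅ × ∅ = {} (∅)
  {δ} × {90} = {(δ,90)}
  {ε} × {90} = {(ε,90)}
  {δ} × {88, 90} = {(δ,88), (δ,90)}
  {δ} × {89, 90} = {(δ,89), (δ,90)}
  {δ, ε} × {90} = {(δ,90), (ε,90)}
  {ε} × {88, 90} = {(ε,88), (ε,90)}
  {ε} × {89, 90} = {(ε,89), (ε,90)}
  {δ} × {88, 89, 90} = {(δ,88), (δ,89), (δ,90)}
  {ε} × {88, 89, 90} = {(ε,88), (ε,89), (ε,90)}
  {δ, ε} × {88, 90} = {(δ,88), (δ,90), (ε,88), (ε,90)}
  {δ, ε} × {89, 90} = {(δ,89), (δ,90), (ε,89), (ε,90)}
  {δ, ε} × {88, 89, 90} = {(δ,88), (δ,89), (δ,90), (ε,88), (ε,89), (ε,90)}
These 13 distinct sets form the basis B.
Close under arbitrary unions to get τ_{X×Y}; counting gives |τ_{X×Y}| = 25.


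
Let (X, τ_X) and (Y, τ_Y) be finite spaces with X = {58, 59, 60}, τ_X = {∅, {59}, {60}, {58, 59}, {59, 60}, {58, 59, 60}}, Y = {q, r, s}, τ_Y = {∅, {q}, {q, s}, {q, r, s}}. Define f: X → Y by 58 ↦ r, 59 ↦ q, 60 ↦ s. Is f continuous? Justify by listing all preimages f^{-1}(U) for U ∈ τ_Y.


f IS continuous.

Compute f^{-1}(U) for each U ∈ τ_Y:
  U = ∅: f^{-1}(U) = ∅ ∈ τ_X ✓.
  U = {q}: f^{-1}(U) = {59} ∈ τ_X ✓.
  U = {q, s}: f^{-1}(U) = {59, 60} ∈ τ_X ✓.
  U = {q, r, s}: f^{-1}(U) = {58, 59, 60} ∈ τ_X ✓.
Every preimage lies in τ_X, so f IS continuous.


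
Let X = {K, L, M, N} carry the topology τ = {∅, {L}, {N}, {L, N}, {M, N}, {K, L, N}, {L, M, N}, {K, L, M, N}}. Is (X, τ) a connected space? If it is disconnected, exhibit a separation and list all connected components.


(X, τ) is connected.

Find clopen sets (U ∈ τ with X ∖ U ∈ τ):
  U = ∅, X ∖ U = {K, L, M, N} — both open, so U is clopen.
  U = {K, L, M, N}, X ∖ U = ∅ — both open, so U is clopen.
Only trivial clopens (∅ and X) exist, so (X, τ) is connected.
Compute connected components by grouping points that agree on all clopens:
  component: {K, L, M, N}


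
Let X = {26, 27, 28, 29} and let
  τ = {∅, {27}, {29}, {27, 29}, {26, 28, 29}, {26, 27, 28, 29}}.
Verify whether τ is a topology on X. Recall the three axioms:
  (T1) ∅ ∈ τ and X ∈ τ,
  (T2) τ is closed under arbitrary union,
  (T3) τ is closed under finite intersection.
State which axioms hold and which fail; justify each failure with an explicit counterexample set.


τ IS a topology on X.

Axiom (T1): ∅ ∈ τ? Yes; X ∈ τ? Yes.
Axiom (T2/T3): check pairwise unions and intersections of members of τ.
All pairwise intersections and unions checked — each lies in τ. Therefore τ satisfies (T1), (T2), (T3): it IS a topology on X.


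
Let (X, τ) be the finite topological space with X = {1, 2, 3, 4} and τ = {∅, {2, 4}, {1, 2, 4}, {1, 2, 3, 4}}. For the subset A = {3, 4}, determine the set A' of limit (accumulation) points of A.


A' = {1, 2, 3}

For each x ∈ X, list the open sets U ∈ τ with x ∈ U, then check whether U ∩ (A ∖ {x}) ≠ ∅ for every such U.
  x = 1: opens ∋ x are {1, 2, 4}, {1, 2, 3, 4}; each meets A ∖ {1}, so x IS a limit point.
  x = 2: opens ∋ x are {2, 4}, {1, 2, 4}, {1, 2, 3, 4}; each meets A ∖ {2}, so x IS a limit point.
  x = 3: opens ∋ x are {1, 2, 3, 4}; each meets A ∖ {3}, so x IS a limit point.
  x = 4: open {2, 4} ∋ x has {2, 4} ∩ (A ∖ {4}) = ∅, so x is NOT a limit point.
Collecting: A' = {1, 2, 3}.


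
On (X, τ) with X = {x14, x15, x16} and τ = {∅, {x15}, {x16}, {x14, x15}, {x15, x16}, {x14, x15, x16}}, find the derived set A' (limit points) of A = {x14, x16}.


A' = ∅

For each x ∈ X, list the open sets U ∈ τ with x ∈ U, then check whether U ∩ (A ∖ {x}) ≠ ∅ for every such U.
  x = x14: open {x14, x15} ∋ x has {x14, x15} ∩ (A ∖ {x14}) = ∅, so x is NOT a limit point.
  x = x15: open {x15} ∋ x has {x15} ∩ (A ∖ {x15}) = ∅, so x is NOT a limit point.
  x = x16: open {x16} ∋ x has {x16} ∩ (A ∖ {x16}) = ∅, so x is NOT a limit point.
Collecting: A' = ∅.


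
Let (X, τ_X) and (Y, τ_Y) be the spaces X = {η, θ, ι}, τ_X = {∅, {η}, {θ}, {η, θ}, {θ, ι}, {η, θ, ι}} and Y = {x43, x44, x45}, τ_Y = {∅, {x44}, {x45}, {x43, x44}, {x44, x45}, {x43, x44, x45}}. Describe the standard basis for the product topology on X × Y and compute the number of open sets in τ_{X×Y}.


Basis B = {∅ × ∅, {η} × {x44}, {η} × {x45}, {θ} × {x44}, {θ} × {x45}, {η} × {x43, x44}, {η} × {x44, x45}, {η, θ} × {x44}, {η, θ} × {x45}, {θ} × {x43, x44}, {θ} × {x44, x45}, {θ, ι} × {x44}, {θ, ι} × {x45}, {η} × {x43, x44, x45}, {η, θ, ι} × {x44}, {η, θ, ι} × {x45}, {θ} × {x43, x44, x45}, {η, θ} × {x43, x44}, {η, θ} × {x44, x45}, {θ, ι} × {x43, x44}, {θ, ι} × {x44, x45}, {η, θ} × {x43, x44, x45}, {η, θ, ι} × {x43, x44}, {η, θ, ι} × {x44, x45}, {θ, ι} × {x43, x44, x45}, {η, θ, ι} × {x43, x44, x45}}; |τ_{X×Y}| = 108.

Enumerate products U × V with U ∈ τ_X, V ∈ τ_Y (deduplicated):
  ∅ × ∅ = {} (∅)
  {η} × {x44} = {(η,x44)}
  {η} × {x45} = {(η,x45)}
  {θ} × {x44} = {(θ,x44)}
  {θ} × {x45} = {(θ,x45)}
  {η} × {x43, x44} = {(η,x43), (η,x44)}
  {η} × {x44, x45} = {(η,x44), (η,x45)}
  {η, θ} × {x44} = {(η,x44), (θ,x44)}
  {η, θ} × {x45} = {(η,x45), (θ,x45)}
  {θ} × {x43, x44} = {(θ,x43), (θ,x44)}
  {θ} × {x44, x45} = {(θ,x44), (θ,x45)}
  {θ, ι} × {x44} = {(θ,x44), (ι,x44)}
  {θ, ι} × {x45} = {(θ,x45), (ι,x45)}
  {η} × {x43, x44, x45} = {(η,x43), (η,x44), (η,x45)}
  {η, θ, ι} × {x44} = {(η,x44), (θ,x44), (ι,x44)}
  {η, θ, ι} × {x45} = {(η,x45), (θ,x45), (ι,x45)}
  {θ} × {x43, x44, x45} = {(θ,x43), (θ,x44), (θ,x45)}
  {η, θ} × {x43, x44} = {(η,x43), (η,x44), (θ,x43), (θ,x44)}
  {η, θ} × {x44, x45} = {(η,x44), (η,x45), (θ,x44), (θ,x45)}
  {θ, ι} × {x43, x44} = {(θ,x43), (θ,x44), (ι,x43), (ι,x44)}
  {θ, ι} × {x44, x45} = {(θ,x44), (θ,x45), (ι,x44), (ι,x45)}
  {η, θ} × {x43, x44, x45} = {(η,x43), (η,x44), (η,x45), (θ,x43), (θ,x44), (θ,x45)}
  {η, θ, ι} × {x43, x44} = {(η,x43), (η,x44), (θ,x43), (θ,x44), (ι,x43), (ι,x44)}
  {η, θ, ι} × {x44, x45} = {(η,x44), (η,x45), (θ,x44), (θ,x45), (ι,x44), (ι,x45)}
  {θ, ι} × {x43, x44, x45} = {(θ,x43), (θ,x44), (θ,x45), (ι,x43), (ι,x44), (ι,x45)}
  {η, θ, ι} × {x43, x44, x45} = {(η,x43), (η,x44), (η,x45), (θ,x43), (θ,x44), (θ,x45), (ι,x43), (ι,x44), (ι,x45)}
These 26 distinct sets form the basis B.
Close under arbitrary unions to get τ_{X×Y}; counting gives |τ_{X×Y}| = 108.


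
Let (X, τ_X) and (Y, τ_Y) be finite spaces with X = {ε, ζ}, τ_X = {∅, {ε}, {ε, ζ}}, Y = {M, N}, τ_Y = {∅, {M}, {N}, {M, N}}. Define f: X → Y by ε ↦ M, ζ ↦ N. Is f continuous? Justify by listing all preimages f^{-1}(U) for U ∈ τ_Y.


f is NOT continuous.

Compute f^{-1}(U) for each U ∈ τ_Y:
  U = ∅: f^{-1}(U) = ∅ ∈ τ_X ✓.
  U = {M}: f^{-1}(U) = {ε} ∈ τ_X ✓.
  U = {N}: f^{-1}(U) = {ζ} ∉ τ_X ✗.
  U = {M, N}: f^{-1}(U) = {ε, ζ} ∈ τ_X ✓.
Found U = {N} with f^{-1}(U) = {ζ} not in τ_X. Therefore f is NOT continuous.


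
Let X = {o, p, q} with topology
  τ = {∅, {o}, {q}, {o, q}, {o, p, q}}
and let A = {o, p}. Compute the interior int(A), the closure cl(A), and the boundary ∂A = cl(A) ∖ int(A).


int(A) = {o}, cl(A) = {o, p}, ∂A = {p}.

Closed sets in (X, τ) are complements of opens:
  closed(X, τ) = {∅, {p}, {o, p}, {p, q}, {o, p, q}}.
int(A) = ⋃ {U ∈ τ : U ⊆ A}. Opens contained in A: ∅, {o}.
Taking the union of these: int(A) = {o}.
cl(A) = ⋂ {C closed : A ⊆ C}. Closed sets containing A: {o, p}, {o, p, q}.
Intersecting these: cl(A) = {o, p}.
∂A = cl(A) ∖ int(A) = {o, p} ∖ {o} = {p}.


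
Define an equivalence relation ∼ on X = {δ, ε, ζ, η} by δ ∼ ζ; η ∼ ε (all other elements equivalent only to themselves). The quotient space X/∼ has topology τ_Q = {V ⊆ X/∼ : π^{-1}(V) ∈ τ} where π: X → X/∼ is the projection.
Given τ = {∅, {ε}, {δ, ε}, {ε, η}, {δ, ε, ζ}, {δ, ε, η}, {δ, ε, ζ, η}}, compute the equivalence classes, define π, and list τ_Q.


X/∼ = {[δ=ζ], [ε=η]}; |τ_Q| = 3.

Equivalence classes: [δ=ζ], [ε=η].
Quotient map π: X → X/∼ sends δ ↦ [δ=ζ], ε ↦ [ε=η], ζ ↦ [δ=ζ], η ↦ [ε=η].
For each subset V ⊆ X/∼, compute π^{-1}(V) ⊆ X and check whether π^{-1}(V) ∈ τ. V is open in τ_Q iff π^{-1}(V) ∈ τ.
  V = {}: π^{-1}(V) = ∅ ∈ τ ✓.
  V = {[δ=ζ]}: π^{-1}(V) = {δ, ζ} ∉ τ ✗.
  V = {[ε=η]}: π^{-1}(V) = {ε, η} ∈ τ ✓.
  V = {[δ=ζ], [ε=η]}: π^{-1}(V) = {δ, ε, ζ, η} ∈ τ ✓.
Open sets in the quotient: τ_Q = {{}, {[ε=η]}, {[δ=ζ], [ε=η]}} (3 elements).


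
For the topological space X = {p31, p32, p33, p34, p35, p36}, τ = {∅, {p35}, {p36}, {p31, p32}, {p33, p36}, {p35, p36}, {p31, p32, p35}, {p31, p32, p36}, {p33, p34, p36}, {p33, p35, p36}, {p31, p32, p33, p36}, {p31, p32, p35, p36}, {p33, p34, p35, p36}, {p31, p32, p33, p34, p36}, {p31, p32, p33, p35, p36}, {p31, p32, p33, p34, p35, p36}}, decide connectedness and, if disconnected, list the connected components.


(X, τ) is disconnected; components = [{p35}, {p31, p32}, {p33, p34, p36}].

Find clopen sets (U ∈ τ with X ∖ U ∈ τ):
  U = ∅, X ∖ U = {p31, p32, p33, p34, p35, p36} — both open, so U is clopen.
  U = {p35}, X ∖ U = {p31, p32, p33, p34, p36} — both open, so U is clopen.
  U = {p31, p32}, X ∖ U = {p33, p34, p35, p36} — both open, so U is clopen.
  U = {p31, p32, p35}, X ∖ U = {p33, p34, p36} — both open, so U is clopen.
  U = {p33, p34, p36}, X ∖ U = {p31, p32, p35} — both open, so U is clopen.
  U = {p33, p34, p35, p36}, X ∖ U = {p31, p32} — both open, so U is clopen.
  U = {p31, p32, p33, p34, p36}, X ∖ U = {p35} — both open, so U is clopen.
  U = {p31, p32, p33, p34, p35, p36}, X ∖ U = ∅ — both open, so U is clopen.
Nontrivial clopen(s) exist: e.g. {p33, p34, p36}. So (X, τ) is disconnected.
Compute connected components by grouping points that agree on all clopens:
  component: {p35}
  component: {p31, p32}
  component: {p33, p34, p36}


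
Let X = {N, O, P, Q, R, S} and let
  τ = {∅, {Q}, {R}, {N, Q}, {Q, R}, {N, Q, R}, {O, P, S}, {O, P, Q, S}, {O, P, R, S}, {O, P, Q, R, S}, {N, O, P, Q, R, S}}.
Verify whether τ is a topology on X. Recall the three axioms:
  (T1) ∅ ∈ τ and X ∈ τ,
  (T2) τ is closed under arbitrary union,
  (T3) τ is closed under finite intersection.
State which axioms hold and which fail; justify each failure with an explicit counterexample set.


τ is NOT a topology on X.

Axiom (T1): ∅ ∈ τ? Yes; X ∈ τ? Yes.
Axiom (T2/T3): check pairwise unions and intersections of members of τ.
Counterexample for (T2): {N, Q} ∪ {O, P, S} = {N, O, P, Q, S} ∉ τ. Therefore τ is NOT a topology.


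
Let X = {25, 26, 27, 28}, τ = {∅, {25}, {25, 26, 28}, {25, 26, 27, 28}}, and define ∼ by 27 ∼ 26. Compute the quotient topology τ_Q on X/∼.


X/∼ = {[25], [26=27], [28]}; |τ_Q| = 3.

Equivalence classes: [25], [26=27], [28].
Quotient map π: X → X/∼ sends 25 ↦ [25], 26 ↦ [26=27], 27 ↦ [26=27], 28 ↦ [28].
For each subset V ⊆ X/∼, compute π^{-1}(V) ⊆ X and check whether π^{-1}(V) ∈ τ. V is open in τ_Q iff π^{-1}(V) ∈ τ.
  V = {}: π^{-1}(V) = ∅ ∈ τ ✓.
  V = {[25]}: π^{-1}(V) = {25} ∈ τ ✓.
  V = {[26=27]}: π^{-1}(V) = {26, 27} ∉ τ ✗.
  V = {[25], [26=27]}: π^{-1}(V) = {25, 26, 27} ∉ τ ✗.
  V = {[28]}: π^{-1}(V) = {28} ∉ τ ✗.
  V = {[25], [28]}: π^{-1}(V) = {25, 28} ∉ τ ✗.
  V = {[26=27], [28]}: π^{-1}(V) = {26, 27, 28} ∉ τ ✗.
  V = {[25], [26=27], [28]}: π^{-1}(V) = {25, 26, 27, 28} ∈ τ ✓.
Open sets in the quotient: τ_Q = {{}, {[25]}, {[25], [26=27], [28]}} (3 elements).


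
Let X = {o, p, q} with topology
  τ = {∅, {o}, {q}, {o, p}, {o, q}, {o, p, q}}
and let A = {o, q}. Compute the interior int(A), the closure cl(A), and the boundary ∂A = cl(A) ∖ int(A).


int(A) = {o, q}, cl(A) = {o, p, q}, ∂A = {p}.

Closed sets in (X, τ) are complements of opens:
  closed(X, τ) = {∅, {p}, {q}, {o, p}, {p, q}, {o, p, q}}.
int(A) = ⋃ {U ∈ τ : U ⊆ A}. Opens contained in A: ∅, {o}, {q}, {o, q}.
Taking the union of these: int(A) = {o, q}.
cl(A) = ⋂ {C closed : A ⊆ C}. Closed sets containing A: {o, p, q}.
Intersecting these: cl(A) = {o, p, q}.
∂A = cl(A) ∖ int(A) = {o, p, q} ∖ {o, q} = {p}.


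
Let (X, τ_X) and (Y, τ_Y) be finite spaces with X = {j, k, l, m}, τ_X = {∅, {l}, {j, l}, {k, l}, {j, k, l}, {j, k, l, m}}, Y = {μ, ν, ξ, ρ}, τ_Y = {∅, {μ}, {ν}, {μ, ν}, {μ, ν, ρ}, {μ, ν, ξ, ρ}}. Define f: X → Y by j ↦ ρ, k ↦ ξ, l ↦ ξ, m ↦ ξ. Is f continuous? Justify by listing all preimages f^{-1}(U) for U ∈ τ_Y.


f is NOT continuous.

Compute f^{-1}(U) for each U ∈ τ_Y:
  U = ∅: f^{-1}(U) = ∅ ∈ τ_X ✓.
  U = {μ}: f^{-1}(U) = ∅ ∈ τ_X ✓.
  U = {ν}: f^{-1}(U) = ∅ ∈ τ_X ✓.
  U = {μ, ν}: f^{-1}(U) = ∅ ∈ τ_X ✓.
  U = {μ, ν, ρ}: f^{-1}(U) = {j} ∉ τ_X ✗.
  U = {μ, ν, ξ, ρ}: f^{-1}(U) = {j, k, l, m} ∈ τ_X ✓.
Found U = {μ, ν, ρ} with f^{-1}(U) = {j} not in τ_X. Therefore f is NOT continuous.


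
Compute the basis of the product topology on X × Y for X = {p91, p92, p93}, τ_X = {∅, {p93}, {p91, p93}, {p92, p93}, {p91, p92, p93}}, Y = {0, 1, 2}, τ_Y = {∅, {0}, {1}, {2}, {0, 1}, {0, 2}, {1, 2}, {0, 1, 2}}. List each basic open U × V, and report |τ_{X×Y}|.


Basis B = {∅ × ∅, {p93} × {0}, {p93} × {1}, {p93} × {2}, {p91, p93} × {0}, {p91, p93} × {1}, {p91, p93} × {2}, {p92, p93} × {0}, {p92, p93} × {1}, {p92, p93} × {2}, {p93} × {0, 1}, {p93} × {0, 2}, {p93} × {1, 2}, {p91, p92, p93} × {0}, {p91, p92, p93} × {1}, {p91, p92, p93} × {2}, {p93} × {0, 1, 2}, {p91, p93} × {0, 1}, {p91, p93} × {0, 2}, {p91, p93} × {1, 2}, {p92, p93} × {0, 1}, {p92, p93} × {0, 2}, {p92, p93} × {1, 2}, {p91, p93} × {0, 1, 2}, {p91, p92, p93} × {0, 1}, {p91, p92, p93} × {0, 2}, {p91, p92, p93} × {1, 2}, {p92, p93} × {0, 1, 2}, {p91, p92, p93} × {0, 1, 2}}; |τ_{X×Y}| = 125.

Enumerate products U × V with U ∈ τ_X, V ∈ τ_Y (deduplicated):
  ∅ × ∅ = {} (∅)
  {p93} × {0} = {(p93,0)}
  {p93} × {1} = {(p93,1)}
  {p93} × {2} = {(p93,2)}
  {p91, p93} × {0} = {(p91,0), (p93,0)}
  {p91, p93} × {1} = {(p91,1), (p93,1)}
  {p91, p93} × {2} = {(p91,2), (p93,2)}
  {p92, p93} × {0} = {(p92,0), (p93,0)}
  {p92, p93} × {1} = {(p92,1), (p93,1)}
  {p92, p93} × {2} = {(p92,2), (p93,2)}
  {p93} × {0, 1} = {(p93,0), (p93,1)}
  {p93} × {0, 2} = {(p93,0), (p93,2)}
  {p93} × {1, 2} = {(p93,1), (p93,2)}
  {p91, p92, p93} × {0} = {(p91,0), (p92,0), (p93,0)}
  {p91, p92, p93} × {1} = {(p91,1), (p92,1), (p93,1)}
  {p91, p92, p93} × {2} = {(p91,2), (p92,2), (p93,2)}
  {p93} × {0, 1, 2} = {(p93,0), (p93,1), (p93,2)}
  {p91, p93} × {0, 1} = {(p91,0), (p91,1), (p93,0), (p93,1)}
  {p91, p93} × {0, 2} = {(p91,0), (p91,2), (p93,0), (p93,2)}
  {p91, p93} × {1, 2} = {(p91,1), (p91,2), (p93,1), (p93,2)}
  {p92, p93} × {0, 1} = {(p92,0), (p92,1), (p93,0), (p93,1)}
  {p92, p93} × {0, 2} = {(p92,0), (p92,2), (p93,0), (p93,2)}
  {p92, p93} × {1, 2} = {(p92,1), (p92,2), (p93,1), (p93,2)}
  {p91, p93} × {0, 1, 2} = {(p91,0), (p91,1), (p91,2), (p93,0), (p93,1), (p93,2)}
  {p91, p92, p93} × {0, 1} = {(p91,0), (p91,1), (p92,0), (p92,1), (p93,0), (p93,1)}
  {p91, p92, p93} × {0, 2} = {(p91,0), (p91,2), (p92,0), (p92,2), (p93,0), (p93,2)}
  {p91, p92, p93} × {1, 2} = {(p91,1), (p91,2), (p92,1), (p92,2), (p93,1), (p93,2)}
  {p92, p93} × {0, 1, 2} = {(p92,0), (p92,1), (p92,2), (p93,0), (p93,1), (p93,2)}
  {p91, p92, p93} × {0, 1, 2} = {(p91,0), (p91,1), (p91,2), (p92,0), (p92,1), (p92,2), (p93,0), (p93,1), (p93,2)}
These 29 distinct sets form the basis B.
Close under arbitrary unions to get τ_{X×Y}; counting gives |τ_{X×Y}| = 125.


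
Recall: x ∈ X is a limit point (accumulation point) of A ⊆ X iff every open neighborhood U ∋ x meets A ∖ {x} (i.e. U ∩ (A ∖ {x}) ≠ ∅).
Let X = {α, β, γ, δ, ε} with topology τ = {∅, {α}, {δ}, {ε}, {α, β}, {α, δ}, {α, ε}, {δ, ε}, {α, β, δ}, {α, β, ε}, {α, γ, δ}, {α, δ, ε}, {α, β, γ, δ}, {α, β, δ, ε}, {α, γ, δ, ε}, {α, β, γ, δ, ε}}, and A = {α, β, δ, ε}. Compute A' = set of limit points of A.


A' = {β, γ}

For each x ∈ X, list the open sets U ∈ τ with x ∈ U, then check whether U ∩ (A ∖ {x}) ≠ ∅ for every such U.
  x = α: open {α} ∋ x has {α} ∩ (A ∖ {α}) = ∅, so x is NOT a limit point.
  x = β: opens ∋ x are {α, β}, {α, β, δ}, {α, β, ε}, {α, β, γ, δ}, {α, β, δ, ε}, {α, β, γ, δ, ε}; each meets A ∖ {β}, so x IS a limit point.
  x = γ: opens ∋ x are {α, γ, δ}, {α, β, γ, δ}, {α, γ, δ, ε}, {α, β, γ, δ, ε}; each meets A ∖ {γ}, so x IS a limit point.
  x = δ: open {δ} ∋ x has {δ} ∩ (A ∖ {δ}) = ∅, so x is NOT a limit point.
  x = ε: open {ε} ∋ x has {ε} ∩ (A ∖ {ε}) = ∅, so x is NOT a limit point.
Collecting: A' = {β, γ}.


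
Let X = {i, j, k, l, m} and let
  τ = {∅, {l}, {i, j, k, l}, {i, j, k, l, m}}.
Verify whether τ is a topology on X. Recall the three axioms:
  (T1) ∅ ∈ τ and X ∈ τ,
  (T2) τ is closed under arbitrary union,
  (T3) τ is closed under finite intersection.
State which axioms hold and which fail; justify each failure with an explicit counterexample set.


τ IS a topology on X.

Axiom (T1): ∅ ∈ τ? Yes; X ∈ τ? Yes.
Axiom (T2/T3): check pairwise unions and intersections of members of τ.
All pairwise intersections and unions checked — each lies in τ. Therefore τ satisfies (T1), (T2), (T3): it IS a topology on X.


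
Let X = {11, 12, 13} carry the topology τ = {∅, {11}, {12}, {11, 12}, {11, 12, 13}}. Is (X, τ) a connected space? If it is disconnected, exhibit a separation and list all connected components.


(X, τ) is connected.

Find clopen sets (U ∈ τ with X ∖ U ∈ τ):
  U = ∅, X ∖ U = {11, 12, 13} — both open, so U is clopen.
  U = {11, 12, 13}, X ∖ U = ∅ — both open, so U is clopen.
Only trivial clopens (∅ and X) exist, so (X, τ) is connected.
Compute connected components by grouping points that agree on all clopens:
  component: {11, 12, 13}


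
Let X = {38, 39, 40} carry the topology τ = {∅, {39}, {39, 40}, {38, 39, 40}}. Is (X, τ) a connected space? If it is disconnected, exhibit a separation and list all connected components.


(X, τ) is connected.

Find clopen sets (U ∈ τ with X ∖ U ∈ τ):
  U = ∅, X ∖ U = {38, 39, 40} — both open, so U is clopen.
  U = {38, 39, 40}, X ∖ U = ∅ — both open, so U is clopen.
Only trivial clopens (∅ and X) exist, so (X, τ) is connected.
Compute connected components by grouping points that agree on all clopens:
  component: {38, 39, 40}


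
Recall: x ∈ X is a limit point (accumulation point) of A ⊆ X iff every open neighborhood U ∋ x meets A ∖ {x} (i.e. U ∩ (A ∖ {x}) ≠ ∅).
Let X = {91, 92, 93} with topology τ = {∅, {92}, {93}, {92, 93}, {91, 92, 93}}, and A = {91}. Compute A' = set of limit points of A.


A' = ∅

For each x ∈ X, list the open sets U ∈ τ with x ∈ U, then check whether U ∩ (A ∖ {x}) ≠ ∅ for every such U.
  x = 91: open {91, 92, 93} ∋ x has {91, 92, 93} ∩ (A ∖ {91}) = ∅, so x is NOT a limit point.
  x = 92: open {92} ∋ x has {92} ∩ (A ∖ {92}) = ∅, so x is NOT a limit point.
  x = 93: open {93} ∋ x has {93} ∩ (A ∖ {93}) = ∅, so x is NOT a limit point.
Collecting: A' = ∅.


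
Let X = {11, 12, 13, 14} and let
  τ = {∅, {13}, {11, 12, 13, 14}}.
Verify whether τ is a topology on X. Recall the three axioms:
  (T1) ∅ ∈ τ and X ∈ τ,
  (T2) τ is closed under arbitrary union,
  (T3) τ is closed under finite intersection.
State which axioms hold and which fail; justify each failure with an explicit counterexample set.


τ IS a topology on X.

Axiom (T1): ∅ ∈ τ? Yes; X ∈ τ? Yes.
Axiom (T2/T3): check pairwise unions and intersections of members of τ.
All pairwise intersections and unions checked — each lies in τ. Therefore τ satisfies (T1), (T2), (T3): it IS a topology on X.


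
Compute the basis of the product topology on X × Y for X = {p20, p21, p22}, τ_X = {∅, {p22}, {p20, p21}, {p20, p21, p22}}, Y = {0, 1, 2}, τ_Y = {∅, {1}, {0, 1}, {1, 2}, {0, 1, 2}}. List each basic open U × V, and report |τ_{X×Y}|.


Basis B = {∅ × ∅, {p22} × {1}, {p20, p21} × {1}, {p22} × {0, 1}, {p22} × {1, 2}, {p20, p21, p22} × {1}, {p22} × {0, 1, 2}, {p20, p21} × {0, 1}, {p20, p21} × {1, 2}, {p20, p21} × {0, 1, 2}, {p20, p21, p22} × {0, 1}, {p20, p21, p22} × {1, 2}, {p20, p21, p22} × {0, 1, 2}}; |τ_{X×Y}| = 25.

Enumerate products U × V with U ∈ τ_X, V ∈ τ_Y (deduplicated):
  ∅ × ∅ = {} (∅)
  {p22} × {1} = {(p22,1)}
  {p20, p21} × {1} = {(p20,1), (p21,1)}
  {p22} × {0, 1} = {(p22,0), (p22,1)}
  {p22} × {1, 2} = {(p22,1), (p22,2)}
  {p20, p21, p22} × {1} = {(p20,1), (p21,1), (p22,1)}
  {p22} × {0, 1, 2} = {(p22,0), (p22,1), (p22,2)}
  {p20, p21} × {0, 1} = {(p20,0), (p20,1), (p21,0), (p21,1)}
  {p20, p21} × {1, 2} = {(p20,1), (p20,2), (p21,1), (p21,2)}
  {p20, p21} × {0, 1, 2} = {(p20,0), (p20,1), (p20,2), (p21,0), (p21,1), (p21,2)}
  {p20, p21, p22} × {0, 1} = {(p20,0), (p20,1), (p21,0), (p21,1), (p22,0), (p22,1)}
  {p20, p21, p22} × {1, 2} = {(p20,1), (p20,2), (p21,1), (p21,2), (p22,1), (p22,2)}
  {p20, p21, p22} × {0, 1, 2} = {(p20,0), (p20,1), (p20,2), (p21,0), (p21,1), (p21,2), (p22,0), (p22,1), (p22,2)}
These 13 distinct sets form the basis B.
Close under arbitrary unions to get τ_{X×Y}; counting gives |τ_{X×Y}| = 25.


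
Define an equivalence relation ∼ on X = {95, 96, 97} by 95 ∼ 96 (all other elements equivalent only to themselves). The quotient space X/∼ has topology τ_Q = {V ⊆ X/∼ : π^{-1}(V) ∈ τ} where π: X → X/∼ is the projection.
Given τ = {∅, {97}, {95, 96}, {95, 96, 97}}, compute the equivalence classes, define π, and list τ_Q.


X/∼ = {[95=96], [97]}; |τ_Q| = 4.

Equivalence classes: [95=96], [97].
Quotient map π: X → X/∼ sends 95 ↦ [95=96], 96 ↦ [95=96], 97 ↦ [97].
For each subset V ⊆ X/∼, compute π^{-1}(V) ⊆ X and check whether π^{-1}(V) ∈ τ. V is open in τ_Q iff π^{-1}(V) ∈ τ.
  V = {}: π^{-1}(V) = ∅ ∈ τ ✓.
  V = {[95=96]}: π^{-1}(V) = {95, 96} ∈ τ ✓.
  V = {[97]}: π^{-1}(V) = {97} ∈ τ ✓.
  V = {[95=96], [97]}: π^{-1}(V) = {95, 96, 97} ∈ τ ✓.
Open sets in the quotient: τ_Q = {{}, {[95=96]}, {[97]}, {[95=96], [97]}} (4 elements).


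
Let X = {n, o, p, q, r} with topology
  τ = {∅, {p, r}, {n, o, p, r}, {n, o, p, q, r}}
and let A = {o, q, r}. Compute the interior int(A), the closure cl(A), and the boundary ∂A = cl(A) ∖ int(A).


int(A) = ∅, cl(A) = {n, o, p, q, r}, ∂A = {n, o, p, q, r}.

Closed sets in (X, τ) are complements of opens:
  closed(X, τ) = {∅, {q}, {n, o, q}, {n, o, p, q, r}}.
int(A) = ⋃ {U ∈ τ : U ⊆ A}. Opens contained in A: ∅.
Taking the union of these: int(A) = ∅.
cl(A) = ⋂ {C closed : A ⊆ C}. Closed sets containing A: {n, o, p, q, r}.
Intersecting these: cl(A) = {n, o, p, q, r}.
∂A = cl(A) ∖ int(A) = {n, o, p, q, r} ∖ ∅ = {n, o, p, q, r}.


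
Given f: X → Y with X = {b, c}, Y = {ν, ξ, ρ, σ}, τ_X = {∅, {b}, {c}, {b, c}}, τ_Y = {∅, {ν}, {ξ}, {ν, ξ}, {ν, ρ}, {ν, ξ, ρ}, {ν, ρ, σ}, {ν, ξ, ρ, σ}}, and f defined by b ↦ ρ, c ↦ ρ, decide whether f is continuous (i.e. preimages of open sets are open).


f IS continuous.

Compute f^{-1}(U) for each U ∈ τ_Y:
  U = ∅: f^{-1}(U) = ∅ ∈ τ_X ✓.
  U = {ν}: f^{-1}(U) = ∅ ∈ τ_X ✓.
  U = {ξ}: f^{-1}(U) = ∅ ∈ τ_X ✓.
  U = {ν, ξ}: f^{-1}(U) = ∅ ∈ τ_X ✓.
  U = {ν, ρ}: f^{-1}(U) = {b, c} ∈ τ_X ✓.
  U = {ν, ξ, ρ}: f^{-1}(U) = {b, c} ∈ τ_X ✓.
  U = {ν, ρ, σ}: f^{-1}(U) = {b, c} ∈ τ_X ✓.
  U = {ν, ξ, ρ, σ}: f^{-1}(U) = {b, c} ∈ τ_X ✓.
Every preimage lies in τ_X, so f IS continuous.


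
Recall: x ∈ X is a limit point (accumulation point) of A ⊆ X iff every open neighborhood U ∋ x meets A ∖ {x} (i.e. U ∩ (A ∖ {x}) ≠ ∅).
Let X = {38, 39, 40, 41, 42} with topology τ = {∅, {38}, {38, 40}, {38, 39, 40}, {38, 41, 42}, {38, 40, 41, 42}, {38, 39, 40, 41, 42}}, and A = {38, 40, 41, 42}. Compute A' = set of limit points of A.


A' = {39, 40, 41, 42}

For each x ∈ X, list the open sets U ∈ τ with x ∈ U, then check whether U ∩ (A ∖ {x}) ≠ ∅ for every such U.
  x = 38: open {38} ∋ x has {38} ∩ (A ∖ {38}) = ∅, so x is NOT a limit point.
  x = 39: opens ∋ x are {38, 39, 40}, {38, 39, 40, 41, 42}; each meets A ∖ {39}, so x IS a limit point.
  x = 40: opens ∋ x are {38, 40}, {38, 39, 40}, {38, 40, 41, 42}, {38, 39, 40, 41, 42}; each meets A ∖ {40}, so x IS a limit point.
  x = 41: opens ∋ x are {38, 41, 42}, {38, 40, 41, 42}, {38, 39, 40, 41, 42}; each meets A ∖ {41}, so x IS a limit point.
  x = 42: opens ∋ x are {38, 41, 42}, {38, 40, 41, 42}, {38, 39, 40, 41, 42}; each meets A ∖ {42}, so x IS a limit point.
Collecting: A' = {39, 40, 41, 42}.


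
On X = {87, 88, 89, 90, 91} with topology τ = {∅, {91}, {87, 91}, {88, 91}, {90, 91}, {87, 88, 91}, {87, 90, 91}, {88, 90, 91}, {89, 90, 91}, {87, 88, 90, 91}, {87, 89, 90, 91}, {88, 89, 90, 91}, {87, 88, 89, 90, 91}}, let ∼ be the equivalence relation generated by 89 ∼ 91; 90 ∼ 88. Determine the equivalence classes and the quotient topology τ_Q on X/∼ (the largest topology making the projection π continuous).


X/∼ = {[87], [88=90], [89=91]}; |τ_Q| = 3.

Equivalence classes: [87], [88=90], [89=91].
Quotient map π: X → X/∼ sends 87 ↦ [87], 88 ↦ [88=90], 89 ↦ [89=91], 90 ↦ [88=90], 91 ↦ [89=91].
For each subset V ⊆ X/∼, compute π^{-1}(V) ⊆ X and check whether π^{-1}(V) ∈ τ. V is open in τ_Q iff π^{-1}(V) ∈ τ.
  V = {}: π^{-1}(V) = ∅ ∈ τ ✓.
  V = {[87]}: π^{-1}(V) = {87} ∉ τ ✗.
  V = {[88=90]}: π^{-1}(V) = {88, 90} ∉ τ ✗.
  V = {[87], [88=90]}: π^{-1}(V) = {87, 88, 90} ∉ τ ✗.
  V = {[89=91]}: π^{-1}(V) = {89, 91} ∉ τ ✗.
  V = {[87], [89=91]}: π^{-1}(V) = {87, 89, 91} ∉ τ ✗.
  V = {[88=90], [89=91]}: π^{-1}(V) = {88, 89, 90, 91} ∈ τ ✓.
  V = {[87], [88=90], [89=91]}: π^{-1}(V) = {87, 88, 89, 90, 91} ∈ τ ✓.
Open sets in the quotient: τ_Q = {{}, {[88=90], [89=91]}, {[87], [88=90], [89=91]}} (3 elements).


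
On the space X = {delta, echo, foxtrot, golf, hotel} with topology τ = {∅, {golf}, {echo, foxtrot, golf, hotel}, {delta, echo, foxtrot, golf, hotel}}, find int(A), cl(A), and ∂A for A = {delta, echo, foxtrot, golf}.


int(A) = {golf}, cl(A) = {delta, echo, foxtrot, golf, hotel}, ∂A = {delta, echo, foxtrot, hotel}.

Closed sets in (X, τ) are complements of opens:
  closed(X, τ) = {∅, {delta}, {delta, echo, foxtrot, hotel}, {delta, echo, foxtrot, golf, hotel}}.
int(A) = ⋃ {U ∈ τ : U ⊆ A}. Opens contained in A: ∅, {golf}.
Taking the union of these: int(A) = {golf}.
cl(A) = ⋂ {C closed : A ⊆ C}. Closed sets containing A: {delta, echo, foxtrot, golf, hotel}.
Intersecting these: cl(A) = {delta, echo, foxtrot, golf, hotel}.
∂A = cl(A) ∖ int(A) = {delta, echo, foxtrot, golf, hotel} ∖ {golf} = {delta, echo, foxtrot, hotel}.


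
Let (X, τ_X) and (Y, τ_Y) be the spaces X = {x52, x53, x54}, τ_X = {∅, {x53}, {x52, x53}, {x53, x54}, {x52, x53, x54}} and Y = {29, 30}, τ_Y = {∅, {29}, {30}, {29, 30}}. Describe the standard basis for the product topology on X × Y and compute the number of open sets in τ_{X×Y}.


Basis B = {∅ × ∅, {x53} × {29}, {x53} × {30}, {x52, x53} × {29}, {x52, x53} × {30}, {x53} × {29, 30}, {x53, x54} × {29}, {x53, x54} × {30}, {x52, x53, x54} × {29}, {x52, x53, x54} × {30}, {x52, x53} × {29, 30}, {x53, x54} × {29, 30}, {x52, x53, x54} × {29, 30}}; |τ_{X×Y}| = 25.

Enumerate products U × V with U ∈ τ_X, V ∈ τ_Y (deduplicated):
  ∅ × ∅ = {} (∅)
  {x53} × {29} = {(x53,29)}
  {x53} × {30} = {(x53,30)}
  {x52, x53} × {29} = {(x52,29), (x53,29)}
  {x52, x53} × {30} = {(x52,30), (x53,30)}
  {x53} × {29, 30} = {(x53,29), (x53,30)}
  {x53, x54} × {29} = {(x53,29), (x54,29)}
  {x53, x54} × {30} = {(x53,30), (x54,30)}
  {x52, x53, x54} × {29} = {(x52,29), (x53,29), (x54,29)}
  {x52, x53, x54} × {30} = {(x52,30), (x53,30), (x54,30)}
  {x52, x53} × {29, 30} = {(x52,29), (x52,30), (x53,29), (x53,30)}
  {x53, x54} × {29, 30} = {(x53,29), (x53,30), (x54,29), (x54,30)}
  {x52, x53, x54} × {29, 30} = {(x52,29), (x52,30), (x53,29), (x53,30), (x54,29), (x54,30)}
These 13 distinct sets form the basis B.
Close under arbitrary unions to get τ_{X×Y}; counting gives |τ_{X×Y}| = 25.


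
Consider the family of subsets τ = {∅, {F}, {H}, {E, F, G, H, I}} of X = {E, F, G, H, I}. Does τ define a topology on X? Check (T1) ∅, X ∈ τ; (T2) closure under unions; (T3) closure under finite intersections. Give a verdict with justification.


τ is NOT a topology on X.

Axiom (T1): ∅ ∈ τ? Yes; X ∈ τ? Yes.
Axiom (T2/T3): check pairwise unions and intersections of members of τ.
Counterexample for (T2): {F} ∪ {H} = {F, H} ∉ τ. Therefore τ is NOT a topology.


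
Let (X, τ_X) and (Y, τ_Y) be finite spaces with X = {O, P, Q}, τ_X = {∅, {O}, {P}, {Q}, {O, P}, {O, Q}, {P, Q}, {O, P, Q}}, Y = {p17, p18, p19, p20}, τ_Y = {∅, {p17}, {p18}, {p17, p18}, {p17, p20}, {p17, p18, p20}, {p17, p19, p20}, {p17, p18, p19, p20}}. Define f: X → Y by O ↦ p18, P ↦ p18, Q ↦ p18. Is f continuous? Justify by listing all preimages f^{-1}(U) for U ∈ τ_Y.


f IS continuous.

Compute f^{-1}(U) for each U ∈ τ_Y:
  U = ∅: f^{-1}(U) = ∅ ∈ τ_X ✓.
  U = {p17}: f^{-1}(U) = ∅ ∈ τ_X ✓.
  U = {p18}: f^{-1}(U) = {O, P, Q} ∈ τ_X ✓.
  U = {p17, p18}: f^{-1}(U) = {O, P, Q} ∈ τ_X ✓.
  U = {p17, p20}: f^{-1}(U) = ∅ ∈ τ_X ✓.
  U = {p17, p18, p20}: f^{-1}(U) = {O, P, Q} ∈ τ_X ✓.
  U = {p17, p19, p20}: f^{-1}(U) = ∅ ∈ τ_X ✓.
  U = {p17, p18, p19, p20}: f^{-1}(U) = {O, P, Q} ∈ τ_X ✓.
Every preimage lies in τ_X, so f IS continuous.


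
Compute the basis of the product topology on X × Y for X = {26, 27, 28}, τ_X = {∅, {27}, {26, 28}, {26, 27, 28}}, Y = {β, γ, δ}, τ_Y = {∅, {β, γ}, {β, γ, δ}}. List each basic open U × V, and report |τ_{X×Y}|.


Basis B = {∅ × ∅, {27} × {β, γ}, {27} × {β, γ, δ}, {26, 28} × {β, γ}, {26, 28} × {β, γ, δ}, {26, 27, 28} × {β, γ}, {26, 27, 28} × {β, γ, δ}}; |τ_{X×Y}| = 9.

Enumerate products U × V with U ∈ τ_X, V ∈ τ_Y (deduplicated):
  ∅ × ∅ = {} (∅)
  {27} × {β, γ} = {(27,β), (27,γ)}
  {27} × {β, γ, δ} = {(27,β), (27,γ), (27,δ)}
  {26, 28} × {β, γ} = {(26,β), (26,γ), (28,β), (28,γ)}
  {26, 28} × {β, γ, δ} = {(26,β), (26,γ), (26,δ), (28,β), (28,γ), (28,δ)}
  {26, 27, 28} × {β, γ} = {(26,β), (26,γ), (27,β), (27,γ), (28,β), (28,γ)}
  {26, 27, 28} × {β, γ, δ} = {(26,β), (26,γ), (26,δ), (27,β), (27,γ), (27,δ), (28,β), (28,γ), (28,δ)}
These 7 distinct sets form the basis B.
Close under arbitrary unions to get τ_{X×Y}; counting gives |τ_{X×Y}| = 9.


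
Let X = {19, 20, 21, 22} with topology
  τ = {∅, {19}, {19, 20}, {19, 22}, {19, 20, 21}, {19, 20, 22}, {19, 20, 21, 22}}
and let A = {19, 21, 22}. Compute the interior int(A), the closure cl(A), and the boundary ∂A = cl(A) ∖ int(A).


int(A) = {19, 22}, cl(A) = {19, 20, 21, 22}, ∂A = {20, 21}.

Closed sets in (X, τ) are complements of opens:
  closed(X, τ) = {∅, {21}, {22}, {20, 21}, {21, 22}, {20, 21, 22}, {19, 20, 21, 22}}.
int(A) = ⋃ {U ∈ τ : U ⊆ A}. Opens contained in A: ∅, {19}, {19, 22}.
Taking the union of these: int(A) = {19, 22}.
cl(A) = ⋂ {C closed : A ⊆ C}. Closed sets containing A: {19, 20, 21, 22}.
Intersecting these: cl(A) = {19, 20, 21, 22}.
∂A = cl(A) ∖ int(A) = {19, 20, 21, 22} ∖ {19, 22} = {20, 21}.
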